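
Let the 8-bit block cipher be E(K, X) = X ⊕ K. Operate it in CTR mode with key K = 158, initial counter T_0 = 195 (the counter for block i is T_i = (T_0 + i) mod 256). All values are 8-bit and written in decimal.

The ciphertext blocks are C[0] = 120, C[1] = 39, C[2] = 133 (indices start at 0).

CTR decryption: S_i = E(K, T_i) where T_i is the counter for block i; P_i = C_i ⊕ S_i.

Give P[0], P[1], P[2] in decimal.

P[0]: T = 195, S = E(K, T) = 93; 120 ⊕ 93 = 37.
P[1]: T = 196, S = E(K, T) = 90; 39 ⊕ 90 = 125.
P[2]: T = 197, S = E(K, T) = 91; 133 ⊕ 91 = 222.

P[0] = 37, P[1] = 125, P[2] = 222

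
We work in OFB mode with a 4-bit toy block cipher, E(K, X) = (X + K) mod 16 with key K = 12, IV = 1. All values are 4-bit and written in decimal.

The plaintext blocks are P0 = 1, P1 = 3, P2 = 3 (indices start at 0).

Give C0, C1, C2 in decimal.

OFB encryption: S_i = E(K, S_{i−1}) with S_{−1} = IV; C_i = P_i ⊕ S_i.
C0: S = E(K, 1) = 13; 1 ⊕ 13 = 12.
C1: S = E(K, 13) = 9; 3 ⊕ 9 = 10.
C2: S = E(K, 9) = 5; 3 ⊕ 5 = 6.

C0 = 12, C1 = 10, C2 = 6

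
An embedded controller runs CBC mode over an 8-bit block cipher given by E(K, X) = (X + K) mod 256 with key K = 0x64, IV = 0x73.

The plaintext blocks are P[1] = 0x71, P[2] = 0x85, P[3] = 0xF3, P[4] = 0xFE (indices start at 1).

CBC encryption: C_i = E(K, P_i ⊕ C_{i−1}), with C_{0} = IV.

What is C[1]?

C[1]: P[1] ⊕ 0x73 = 0x02; E(K, 0x02) = 0x66.

C[1] = 0x66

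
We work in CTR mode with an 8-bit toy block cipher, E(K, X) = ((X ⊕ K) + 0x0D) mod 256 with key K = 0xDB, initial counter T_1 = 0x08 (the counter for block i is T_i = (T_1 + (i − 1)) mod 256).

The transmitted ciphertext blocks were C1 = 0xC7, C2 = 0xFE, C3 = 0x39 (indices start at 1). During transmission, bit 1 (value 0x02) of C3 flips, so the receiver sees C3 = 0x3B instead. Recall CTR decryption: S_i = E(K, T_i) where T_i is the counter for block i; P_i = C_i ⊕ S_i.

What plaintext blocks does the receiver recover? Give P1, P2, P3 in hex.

Only C3 changed, to 0x3B. In CTR, a change in C_i flips the same bit in P_i only; the keystream is unaffected. Decrypting the received ciphertext:
P1: T = 0x08, S = E(K, T) = 0xE0; 0xC7 ⊕ 0xE0 = 0x27.
P2: T = 0x09, S = E(K, T) = 0xDF; 0xFE ⊕ 0xDF = 0x21.
P3: T = 0x0A, S = E(K, T) = 0xDE; 0x3B ⊕ 0xDE = 0xE5.
Blocks that differ from the original plaintext: P3.

P1 = 0x27, P2 = 0x21, P3 = 0xE5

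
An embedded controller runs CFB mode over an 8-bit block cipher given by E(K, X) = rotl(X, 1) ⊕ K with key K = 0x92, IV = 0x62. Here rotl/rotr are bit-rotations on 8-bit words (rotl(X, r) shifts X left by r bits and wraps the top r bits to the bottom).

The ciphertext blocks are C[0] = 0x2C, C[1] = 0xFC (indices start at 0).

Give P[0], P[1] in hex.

P[0] = 0x7A, P[1] = 0x36

CFB decryption: P_i = C_i ⊕ E(K, C_{i−1}), with C_{−1} = IV.
P[0]: E(K, 0x62) = 0x56; 0x2C ⊕ 0x56 = 0x7A.
P[1]: E(K, 0x2C) = 0xCA; 0xFC ⊕ 0xCA = 0x36.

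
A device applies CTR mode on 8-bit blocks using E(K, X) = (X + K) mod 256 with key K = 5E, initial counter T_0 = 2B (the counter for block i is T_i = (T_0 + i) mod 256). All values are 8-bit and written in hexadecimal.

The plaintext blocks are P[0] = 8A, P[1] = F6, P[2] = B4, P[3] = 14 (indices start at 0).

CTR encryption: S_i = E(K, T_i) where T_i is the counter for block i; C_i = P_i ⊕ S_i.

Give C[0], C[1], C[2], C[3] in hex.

C[0]: T = 2B, S = E(K, T) = 89; 8A ⊕ 89 = 03.
C[1]: T = 2C, S = E(K, T) = 8A; F6 ⊕ 8A = 7C.
C[2]: T = 2D, S = E(K, T) = 8B; B4 ⊕ 8B = 3F.
C[3]: T = 2E, S = E(K, T) = 8C; 14 ⊕ 8C = 98.

C[0] = 03, C[1] = 7C, C[2] = 3F, C[3] = 98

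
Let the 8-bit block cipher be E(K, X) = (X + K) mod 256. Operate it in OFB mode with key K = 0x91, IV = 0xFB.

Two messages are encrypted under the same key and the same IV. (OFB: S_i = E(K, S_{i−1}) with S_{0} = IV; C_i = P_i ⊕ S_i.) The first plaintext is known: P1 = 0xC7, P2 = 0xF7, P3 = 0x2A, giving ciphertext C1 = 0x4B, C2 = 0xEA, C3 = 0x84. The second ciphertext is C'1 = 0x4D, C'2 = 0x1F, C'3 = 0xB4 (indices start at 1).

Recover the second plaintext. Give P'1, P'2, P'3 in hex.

In OFB with a reused IV, both messages share the same keystream S_i, so C_i ⊕ C'_i = P_i ⊕ P'_i and thus P'_i = P_i ⊕ C_i ⊕ C'_i.
P'1: 0xC7 ⊕ 0x4B ⊕ 0x4D = 0xC1.
P'2: 0xF7 ⊕ 0xEA ⊕ 0x1F = 0x02.
P'3: 0x2A ⊕ 0x84 ⊕ 0xB4 = 0x1A.

P'1 = 0xC1, P'2 = 0x02, P'3 = 0x1A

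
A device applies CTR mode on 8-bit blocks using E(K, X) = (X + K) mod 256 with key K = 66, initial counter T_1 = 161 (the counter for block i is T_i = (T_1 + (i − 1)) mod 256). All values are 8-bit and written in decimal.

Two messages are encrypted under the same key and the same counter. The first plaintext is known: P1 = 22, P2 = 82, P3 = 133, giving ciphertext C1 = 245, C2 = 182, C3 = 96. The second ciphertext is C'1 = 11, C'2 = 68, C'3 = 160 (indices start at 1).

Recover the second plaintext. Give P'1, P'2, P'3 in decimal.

In CTR with a reused counter, both messages share the same keystream S_i, so C_i ⊕ C'_i = P_i ⊕ P'_i and thus P'_i = P_i ⊕ C_i ⊕ C'_i.
P'1: 22 ⊕ 245 ⊕ 11 = 232.
P'2: 82 ⊕ 182 ⊕ 68 = 160.
P'3: 133 ⊕ 96 ⊕ 160 = 69.

P'1 = 232, P'2 = 160, P'3 = 69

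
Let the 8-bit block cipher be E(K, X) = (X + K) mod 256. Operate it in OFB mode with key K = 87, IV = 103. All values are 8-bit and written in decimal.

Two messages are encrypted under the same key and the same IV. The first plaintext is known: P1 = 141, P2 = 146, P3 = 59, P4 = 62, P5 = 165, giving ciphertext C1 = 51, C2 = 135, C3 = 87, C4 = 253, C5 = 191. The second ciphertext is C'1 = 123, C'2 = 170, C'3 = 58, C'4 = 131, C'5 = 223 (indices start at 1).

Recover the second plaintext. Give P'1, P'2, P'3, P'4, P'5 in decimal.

P'1 = 197, P'2 = 191, P'3 = 86, P'4 = 64, P'5 = 197

In OFB with a reused IV, both messages share the same keystream S_i, so C_i ⊕ C'_i = P_i ⊕ P'_i and thus P'_i = P_i ⊕ C_i ⊕ C'_i.
P'1: 141 ⊕ 51 ⊕ 123 = 197.
P'2: 146 ⊕ 135 ⊕ 170 = 191.
P'3: 59 ⊕ 87 ⊕ 58 = 86.
P'4: 62 ⊕ 253 ⊕ 131 = 64.
P'5: 165 ⊕ 191 ⊕ 223 = 197.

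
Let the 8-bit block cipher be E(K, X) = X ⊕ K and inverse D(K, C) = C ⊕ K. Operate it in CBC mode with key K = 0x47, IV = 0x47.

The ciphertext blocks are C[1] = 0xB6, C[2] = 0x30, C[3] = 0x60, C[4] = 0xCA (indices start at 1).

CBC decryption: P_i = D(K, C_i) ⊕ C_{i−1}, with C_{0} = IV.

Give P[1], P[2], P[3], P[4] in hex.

P[1]: D(K, 0xB6) = 0xF1; 0xF1 ⊕ 0x47 = 0xB6.
P[2]: D(K, 0x30) = 0x77; 0x77 ⊕ 0xB6 = 0xC1.
P[3]: D(K, 0x60) = 0x27; 0x27 ⊕ 0x30 = 0x17.
P[4]: D(K, 0xCA) = 0x8D; 0x8D ⊕ 0x60 = 0xED.

P[1] = 0xB6, P[2] = 0xC1, P[3] = 0x17, P[4] = 0xED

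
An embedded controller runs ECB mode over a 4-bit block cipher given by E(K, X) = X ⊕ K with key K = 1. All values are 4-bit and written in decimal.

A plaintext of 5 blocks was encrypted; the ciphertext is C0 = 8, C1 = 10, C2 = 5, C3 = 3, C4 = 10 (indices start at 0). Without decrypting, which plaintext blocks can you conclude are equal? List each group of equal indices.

ECB encrypts each block independently with the same key, so equal ciphertext blocks imply equal plaintext blocks.
C1 = C4 = 10, so P1 = P4.

P1 = P4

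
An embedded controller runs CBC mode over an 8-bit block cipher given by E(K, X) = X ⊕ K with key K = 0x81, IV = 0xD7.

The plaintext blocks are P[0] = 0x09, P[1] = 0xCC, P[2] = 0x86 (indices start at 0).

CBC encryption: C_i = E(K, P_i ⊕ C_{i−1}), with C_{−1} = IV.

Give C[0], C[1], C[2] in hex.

C[0]: P[0] ⊕ 0xD7 = 0xDE; E(K, 0xDE) = 0x5F.
C[1]: P[1] ⊕ 0x5F = 0x93; E(K, 0x93) = 0x12.
C[2]: P[2] ⊕ 0x12 = 0x94; E(K, 0x94) = 0x15.

C[0] = 0x5F, C[1] = 0x12, C[2] = 0x15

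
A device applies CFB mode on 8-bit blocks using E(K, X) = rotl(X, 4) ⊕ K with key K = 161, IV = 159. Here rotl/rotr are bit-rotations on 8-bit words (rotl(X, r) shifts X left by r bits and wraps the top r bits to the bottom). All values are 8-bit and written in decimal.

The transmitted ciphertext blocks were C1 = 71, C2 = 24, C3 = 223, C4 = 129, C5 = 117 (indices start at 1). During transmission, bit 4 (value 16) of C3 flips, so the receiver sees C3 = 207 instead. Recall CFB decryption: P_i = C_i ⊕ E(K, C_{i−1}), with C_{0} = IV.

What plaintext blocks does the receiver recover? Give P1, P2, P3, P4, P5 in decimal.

P1 = 31, P2 = 205, P3 = 239, P4 = 220, P5 = 204

Only C3 changed, to 207. In CFB, a change in C_i flips the same bit in P_i and garbles P_{i+1}. Decrypting the received ciphertext:
P1: E(K, 159) = 88; 71 ⊕ 88 = 31.
P2: E(K, 71) = 213; 24 ⊕ 213 = 205.
P3: E(K, 24) = 32; 207 ⊕ 32 = 239.
P4: E(K, 207) = 93; 129 ⊕ 93 = 220.
P5: E(K, 129) = 185; 117 ⊕ 185 = 204.
Blocks that differ from the original plaintext: P3, P4.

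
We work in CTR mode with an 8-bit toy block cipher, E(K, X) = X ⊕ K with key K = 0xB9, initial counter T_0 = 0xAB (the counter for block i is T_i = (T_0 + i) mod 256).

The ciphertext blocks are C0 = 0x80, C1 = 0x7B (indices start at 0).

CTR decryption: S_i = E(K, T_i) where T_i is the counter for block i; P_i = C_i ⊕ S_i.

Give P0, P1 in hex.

P0: T = 0xAB, S = E(K, T) = 0x12; 0x80 ⊕ 0x12 = 0x92.
P1: T = 0xAC, S = E(K, T) = 0x15; 0x7B ⊕ 0x15 = 0x6E.

P0 = 0x92, P1 = 0x6E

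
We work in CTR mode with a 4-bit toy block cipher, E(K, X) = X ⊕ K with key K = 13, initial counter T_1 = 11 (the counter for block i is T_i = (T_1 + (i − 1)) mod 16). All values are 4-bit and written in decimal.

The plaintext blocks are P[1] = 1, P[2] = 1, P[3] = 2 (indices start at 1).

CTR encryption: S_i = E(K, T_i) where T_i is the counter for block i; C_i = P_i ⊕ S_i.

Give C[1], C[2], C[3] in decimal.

C[1] = 7, C[2] = 0, C[3] = 2

C[1]: T = 11, S = E(K, T) = 6; 1 ⊕ 6 = 7.
C[2]: T = 12, S = E(K, T) = 1; 1 ⊕ 1 = 0.
C[3]: T = 13, S = E(K, T) = 0; 2 ⊕ 0 = 2.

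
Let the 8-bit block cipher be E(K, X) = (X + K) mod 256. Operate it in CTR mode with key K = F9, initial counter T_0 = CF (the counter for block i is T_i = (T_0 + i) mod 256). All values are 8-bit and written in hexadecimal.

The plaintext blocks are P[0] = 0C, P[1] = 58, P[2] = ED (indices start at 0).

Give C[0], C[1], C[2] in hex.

CTR encryption: S_i = E(K, T_i) where T_i is the counter for block i; C_i = P_i ⊕ S_i.
C[0]: T = CF, S = E(K, T) = C8; 0C ⊕ C8 = C4.
C[1]: T = D0, S = E(K, T) = C9; 58 ⊕ C9 = 91.
C[2]: T = D1, S = E(K, T) = CA; ED ⊕ CA = 27.

C[0] = C4, C[1] = 91, C[2] = 27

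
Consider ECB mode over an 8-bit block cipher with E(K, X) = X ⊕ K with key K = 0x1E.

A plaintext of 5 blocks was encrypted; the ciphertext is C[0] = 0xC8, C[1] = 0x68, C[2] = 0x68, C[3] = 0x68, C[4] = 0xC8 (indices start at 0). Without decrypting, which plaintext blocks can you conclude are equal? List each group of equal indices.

P[0] = P[4]; P[1] = P[2] = P[3]

ECB encrypts each block independently with the same key, so equal ciphertext blocks imply equal plaintext blocks.
C[0] = C[4] = 0xC8, so P[0] = P[4].
C[1] = C[2] = C[3] = 0x68, so P[1] = P[2] = P[3].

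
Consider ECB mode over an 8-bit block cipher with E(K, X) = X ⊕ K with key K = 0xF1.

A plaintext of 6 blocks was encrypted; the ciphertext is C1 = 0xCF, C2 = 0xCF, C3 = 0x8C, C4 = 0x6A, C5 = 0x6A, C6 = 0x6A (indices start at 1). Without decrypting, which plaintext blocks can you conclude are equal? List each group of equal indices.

P1 = P2; P4 = P5 = P6

ECB encrypts each block independently with the same key, so equal ciphertext blocks imply equal plaintext blocks.
C1 = C2 = 0xCF, so P1 = P2.
C4 = C5 = C6 = 0x6A, so P4 = P5 = P6.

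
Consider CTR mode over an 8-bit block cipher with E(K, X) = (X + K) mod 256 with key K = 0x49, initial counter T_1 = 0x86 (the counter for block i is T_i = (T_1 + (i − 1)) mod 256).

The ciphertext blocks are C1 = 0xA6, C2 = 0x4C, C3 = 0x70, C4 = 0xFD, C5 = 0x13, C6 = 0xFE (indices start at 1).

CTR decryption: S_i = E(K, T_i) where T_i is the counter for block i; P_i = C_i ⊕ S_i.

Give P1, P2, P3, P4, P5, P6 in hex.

P1 = 0x69, P2 = 0x9C, P3 = 0xA1, P4 = 0x2F, P5 = 0xC0, P6 = 0x2A

P1: T = 0x86, S = E(K, T) = 0xCF; 0xA6 ⊕ 0xCF = 0x69.
P2: T = 0x87, S = E(K, T) = 0xD0; 0x4C ⊕ 0xD0 = 0x9C.
P3: T = 0x88, S = E(K, T) = 0xD1; 0x70 ⊕ 0xD1 = 0xA1.
P4: T = 0x89, S = E(K, T) = 0xD2; 0xFD ⊕ 0xD2 = 0x2F.
P5: T = 0x8A, S = E(K, T) = 0xD3; 0x13 ⊕ 0xD3 = 0xC0.
P6: T = 0x8B, S = E(K, T) = 0xD4; 0xFE ⊕ 0xD4 = 0x2A.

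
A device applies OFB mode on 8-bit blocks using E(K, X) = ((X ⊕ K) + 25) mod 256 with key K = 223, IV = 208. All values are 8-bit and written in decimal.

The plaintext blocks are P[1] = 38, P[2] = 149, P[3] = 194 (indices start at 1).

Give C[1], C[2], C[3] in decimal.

OFB encryption: S_i = E(K, S_{i−1}) with S_{0} = IV; C_i = P_i ⊕ S_i.
C[1]: S = E(K, 208) = 40; 38 ⊕ 40 = 14.
C[2]: S = E(K, 40) = 16; 149 ⊕ 16 = 133.
C[3]: S = E(K, 16) = 232; 194 ⊕ 232 = 42.

C[1] = 14, C[2] = 133, C[3] = 42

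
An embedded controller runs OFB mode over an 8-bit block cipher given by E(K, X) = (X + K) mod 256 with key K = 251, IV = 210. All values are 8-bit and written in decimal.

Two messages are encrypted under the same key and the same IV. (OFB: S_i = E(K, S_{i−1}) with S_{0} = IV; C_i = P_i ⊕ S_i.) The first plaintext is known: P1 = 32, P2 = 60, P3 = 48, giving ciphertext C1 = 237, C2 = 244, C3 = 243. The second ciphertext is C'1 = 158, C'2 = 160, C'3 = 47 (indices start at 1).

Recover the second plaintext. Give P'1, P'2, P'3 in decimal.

In OFB with a reused IV, both messages share the same keystream S_i, so C_i ⊕ C'_i = P_i ⊕ P'_i and thus P'_i = P_i ⊕ C_i ⊕ C'_i.
P'1: 32 ⊕ 237 ⊕ 158 = 83.
P'2: 60 ⊕ 244 ⊕ 160 = 104.
P'3: 48 ⊕ 243 ⊕ 47 = 236.

P'1 = 83, P'2 = 104, P'3 = 236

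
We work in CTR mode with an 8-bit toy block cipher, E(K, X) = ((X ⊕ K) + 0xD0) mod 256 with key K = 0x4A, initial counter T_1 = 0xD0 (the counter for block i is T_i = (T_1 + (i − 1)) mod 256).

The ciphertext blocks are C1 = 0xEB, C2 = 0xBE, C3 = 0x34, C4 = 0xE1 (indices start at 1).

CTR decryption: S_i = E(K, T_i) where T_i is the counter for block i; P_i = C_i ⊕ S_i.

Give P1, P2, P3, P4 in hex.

P1: T = 0xD0, S = E(K, T) = 0x6A; 0xEB ⊕ 0x6A = 0x81.
P2: T = 0xD1, S = E(K, T) = 0x6B; 0xBE ⊕ 0x6B = 0xD5.
P3: T = 0xD2, S = E(K, T) = 0x68; 0x34 ⊕ 0x68 = 0x5C.
P4: T = 0xD3, S = E(K, T) = 0x69; 0xE1 ⊕ 0x69 = 0x88.

P1 = 0x81, P2 = 0xD5, P3 = 0x5C, P4 = 0x88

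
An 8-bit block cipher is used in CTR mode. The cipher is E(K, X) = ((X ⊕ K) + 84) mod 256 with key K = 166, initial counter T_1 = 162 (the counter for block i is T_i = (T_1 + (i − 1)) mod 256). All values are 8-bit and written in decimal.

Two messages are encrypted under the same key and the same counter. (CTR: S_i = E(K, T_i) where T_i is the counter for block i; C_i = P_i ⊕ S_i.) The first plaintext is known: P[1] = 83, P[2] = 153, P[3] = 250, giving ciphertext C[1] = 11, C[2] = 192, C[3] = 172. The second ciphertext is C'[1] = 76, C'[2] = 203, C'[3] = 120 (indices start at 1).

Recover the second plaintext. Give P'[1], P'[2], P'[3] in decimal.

In CTR with a reused counter, both messages share the same keystream S_i, so C_i ⊕ C'_i = P_i ⊕ P'_i and thus P'_i = P_i ⊕ C_i ⊕ C'_i.
P'[1]: 83 ⊕ 11 ⊕ 76 = 20.
P'[2]: 153 ⊕ 192 ⊕ 203 = 146.
P'[3]: 250 ⊕ 172 ⊕ 120 = 46.

P'[1] = 20, P'[2] = 146, P'[3] = 46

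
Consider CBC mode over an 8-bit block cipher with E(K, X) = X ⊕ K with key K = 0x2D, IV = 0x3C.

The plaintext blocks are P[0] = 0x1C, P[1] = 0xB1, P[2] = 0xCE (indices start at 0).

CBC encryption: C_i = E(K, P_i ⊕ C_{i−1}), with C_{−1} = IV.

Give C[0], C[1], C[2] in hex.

C[0] = 0x0D, C[1] = 0x91, C[2] = 0x72

C[0]: P[0] ⊕ 0x3C = 0x20; E(K, 0x20) = 0x0D.
C[1]: P[1] ⊕ 0x0D = 0xBC; E(K, 0xBC) = 0x91.
C[2]: P[2] ⊕ 0x91 = 0x5F; E(K, 0x5F) = 0x72.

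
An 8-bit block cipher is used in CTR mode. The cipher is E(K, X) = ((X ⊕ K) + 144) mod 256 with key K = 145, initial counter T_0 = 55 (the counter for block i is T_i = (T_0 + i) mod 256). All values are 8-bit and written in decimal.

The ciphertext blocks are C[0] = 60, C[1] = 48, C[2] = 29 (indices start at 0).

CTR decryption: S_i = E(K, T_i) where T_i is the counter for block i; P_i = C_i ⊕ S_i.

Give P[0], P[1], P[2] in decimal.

P[0]: T = 55, S = E(K, T) = 54; 60 ⊕ 54 = 10.
P[1]: T = 56, S = E(K, T) = 57; 48 ⊕ 57 = 9.
P[2]: T = 57, S = E(K, T) = 56; 29 ⊕ 56 = 37.

P[0] = 10, P[1] = 9, P[2] = 37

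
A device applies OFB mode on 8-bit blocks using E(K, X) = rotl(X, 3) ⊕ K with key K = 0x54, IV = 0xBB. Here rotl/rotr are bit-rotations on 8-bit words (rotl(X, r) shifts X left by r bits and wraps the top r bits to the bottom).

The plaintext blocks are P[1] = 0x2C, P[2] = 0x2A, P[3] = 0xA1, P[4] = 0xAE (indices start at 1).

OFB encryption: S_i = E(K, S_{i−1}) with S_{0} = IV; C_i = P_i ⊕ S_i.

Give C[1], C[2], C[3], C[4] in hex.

C[1] = 0xA5, C[2] = 0x32, C[3] = 0x35, C[4] = 0x5E

C[1]: S = E(K, 0xBB) = 0x89; 0x2C ⊕ 0x89 = 0xA5.
C[2]: S = E(K, 0x89) = 0x18; 0x2A ⊕ 0x18 = 0x32.
C[3]: S = E(K, 0x18) = 0x94; 0xA1 ⊕ 0x94 = 0x35.
C[4]: S = E(K, 0x94) = 0xF0; 0xAE ⊕ 0xF0 = 0x5E.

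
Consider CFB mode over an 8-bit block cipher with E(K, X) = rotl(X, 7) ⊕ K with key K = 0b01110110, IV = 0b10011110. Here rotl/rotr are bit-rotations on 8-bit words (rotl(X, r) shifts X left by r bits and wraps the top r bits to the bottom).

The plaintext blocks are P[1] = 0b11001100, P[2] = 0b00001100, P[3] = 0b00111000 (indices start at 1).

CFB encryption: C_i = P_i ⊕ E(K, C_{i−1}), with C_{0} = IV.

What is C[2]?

C[1]: E(K, 0b10011110) = 0b00111001; 0b11001100 ⊕ 0b00111001 = 0b11110101.
C[2]: E(K, 0b11110101) = 0b10001100; 0b00001100 ⊕ 0b10001100 = 0b10000000.

C[2] = 0b10000000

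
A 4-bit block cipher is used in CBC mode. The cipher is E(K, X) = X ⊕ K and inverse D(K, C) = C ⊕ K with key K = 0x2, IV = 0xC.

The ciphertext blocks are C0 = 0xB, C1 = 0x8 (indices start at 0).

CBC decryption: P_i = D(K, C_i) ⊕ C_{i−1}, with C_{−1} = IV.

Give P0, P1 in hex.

P0 = 0x5, P1 = 0x1

P0: D(K, 0xB) = 0x9; 0x9 ⊕ 0xC = 0x5.
P1: D(K, 0x8) = 0xA; 0xA ⊕ 0xB = 0x1.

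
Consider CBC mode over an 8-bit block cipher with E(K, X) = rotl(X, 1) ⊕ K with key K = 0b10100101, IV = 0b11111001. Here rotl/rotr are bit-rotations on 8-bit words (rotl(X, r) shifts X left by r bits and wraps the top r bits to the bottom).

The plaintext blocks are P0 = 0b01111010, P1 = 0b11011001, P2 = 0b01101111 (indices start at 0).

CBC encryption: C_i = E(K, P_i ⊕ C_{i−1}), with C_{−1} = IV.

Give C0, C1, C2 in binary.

C0 = 0b10100010, C1 = 0b01010011, C2 = 0b11011101

C0: P0 ⊕ 0b11111001 = 0b10000011; E(K, 0b10000011) = 0b10100010.
C1: P1 ⊕ 0b10100010 = 0b01111011; E(K, 0b01111011) = 0b01010011.
C2: P2 ⊕ 0b01010011 = 0b00111100; E(K, 0b00111100) = 0b11011101.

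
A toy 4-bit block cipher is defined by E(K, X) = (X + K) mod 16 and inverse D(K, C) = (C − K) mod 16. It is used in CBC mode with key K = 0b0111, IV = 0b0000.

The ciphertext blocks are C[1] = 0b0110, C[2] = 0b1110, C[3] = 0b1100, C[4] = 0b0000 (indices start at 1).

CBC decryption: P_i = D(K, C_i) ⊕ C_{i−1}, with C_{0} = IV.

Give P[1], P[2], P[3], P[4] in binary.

P[1] = 0b1111, P[2] = 0b0001, P[3] = 0b1011, P[4] = 0b0101

P[1]: D(K, 0b0110) = 0b1111; 0b1111 ⊕ 0b0000 = 0b1111.
P[2]: D(K, 0b1110) = 0b0111; 0b0111 ⊕ 0b0110 = 0b0001.
P[3]: D(K, 0b1100) = 0b0101; 0b0101 ⊕ 0b1110 = 0b1011.
P[4]: D(K, 0b0000) = 0b1001; 0b1001 ⊕ 0b1100 = 0b0101.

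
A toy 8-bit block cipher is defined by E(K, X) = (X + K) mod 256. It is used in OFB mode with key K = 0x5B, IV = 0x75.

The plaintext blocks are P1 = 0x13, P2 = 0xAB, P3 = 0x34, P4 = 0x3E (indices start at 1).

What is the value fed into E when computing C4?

0x86

OFB encryption: S_i = E(K, S_{i−1}) with S_{0} = IV; C_i = P_i ⊕ S_i.
C1: S = E(K, 0x75) = 0xD0; 0x13 ⊕ 0xD0 = 0xC3.
C2: S = E(K, 0xD0) = 0x2B; 0xAB ⊕ 0x2B = 0x80.
C3: S = E(K, 0x2B) = 0x86; 0x34 ⊕ 0x86 = 0xB2.
C4: S = E(K, 0x86) = 0xE1; 0x3E ⊕ 0xE1 = 0xDF.
So the input to E for block 4 is 0x86.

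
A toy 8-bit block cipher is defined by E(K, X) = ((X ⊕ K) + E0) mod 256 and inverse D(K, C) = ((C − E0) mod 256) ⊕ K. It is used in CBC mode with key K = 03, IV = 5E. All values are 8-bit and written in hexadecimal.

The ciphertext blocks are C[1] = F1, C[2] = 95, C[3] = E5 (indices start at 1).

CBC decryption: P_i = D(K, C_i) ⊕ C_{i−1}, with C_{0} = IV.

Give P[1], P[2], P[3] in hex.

P[1] = 4C, P[2] = 47, P[3] = 93

P[1]: D(K, F1) = 12; 12 ⊕ 5E = 4C.
P[2]: D(K, 95) = B6; B6 ⊕ F1 = 47.
P[3]: D(K, E5) = 06; 06 ⊕ 95 = 93.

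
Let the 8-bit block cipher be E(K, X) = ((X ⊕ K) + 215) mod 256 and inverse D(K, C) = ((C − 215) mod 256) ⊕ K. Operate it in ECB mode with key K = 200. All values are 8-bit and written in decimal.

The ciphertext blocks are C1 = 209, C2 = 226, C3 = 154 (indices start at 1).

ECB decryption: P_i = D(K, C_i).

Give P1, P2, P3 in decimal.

P1: D(K, 209) = 50.
P2: D(K, 226) = 195.
P3: D(K, 154) = 11.

P1 = 50, P2 = 195, P3 = 11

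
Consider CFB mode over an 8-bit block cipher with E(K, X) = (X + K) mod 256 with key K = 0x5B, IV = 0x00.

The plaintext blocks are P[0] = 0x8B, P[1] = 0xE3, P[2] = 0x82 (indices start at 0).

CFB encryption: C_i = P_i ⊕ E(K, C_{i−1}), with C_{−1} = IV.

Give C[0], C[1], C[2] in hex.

C[0]: E(K, 0x00) = 0x5B; 0x8B ⊕ 0x5B = 0xD0.
C[1]: E(K, 0xD0) = 0x2B; 0xE3 ⊕ 0x2B = 0xC8.
C[2]: E(K, 0xC8) = 0x23; 0x82 ⊕ 0x23 = 0xA1.

C[0] = 0xD0, C[1] = 0xC8, C[2] = 0xA1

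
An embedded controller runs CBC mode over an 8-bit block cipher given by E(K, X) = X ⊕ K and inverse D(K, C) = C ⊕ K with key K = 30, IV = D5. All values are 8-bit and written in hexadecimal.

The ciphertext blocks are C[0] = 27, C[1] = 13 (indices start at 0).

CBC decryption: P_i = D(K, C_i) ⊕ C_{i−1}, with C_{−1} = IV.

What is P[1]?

P[1]: D(K, 13) = 23; 23 ⊕ 27 = 04.

P[1] = 04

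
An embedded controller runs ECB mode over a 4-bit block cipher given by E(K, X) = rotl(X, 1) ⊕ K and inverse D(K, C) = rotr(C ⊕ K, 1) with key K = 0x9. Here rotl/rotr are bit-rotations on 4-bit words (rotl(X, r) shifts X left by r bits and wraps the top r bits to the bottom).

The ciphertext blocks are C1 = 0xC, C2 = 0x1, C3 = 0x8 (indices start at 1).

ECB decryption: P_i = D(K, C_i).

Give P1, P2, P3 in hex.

P1 = 0xA, P2 = 0x4, P3 = 0x8

P1: D(K, 0xC) = 0xA.
P2: D(K, 0x1) = 0x4.
P3: D(K, 0x8) = 0x8.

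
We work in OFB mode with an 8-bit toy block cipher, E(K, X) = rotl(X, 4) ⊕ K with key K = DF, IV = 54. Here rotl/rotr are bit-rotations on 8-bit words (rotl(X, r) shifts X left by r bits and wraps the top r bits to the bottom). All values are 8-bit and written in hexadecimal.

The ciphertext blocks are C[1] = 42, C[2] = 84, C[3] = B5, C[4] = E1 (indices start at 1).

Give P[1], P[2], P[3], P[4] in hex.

OFB decryption: S_i = E(K, S_{i−1}) with S_{0} = IV; P_i = C_i ⊕ S_i.
P[1]: S = E(K, 54) = 9A; 42 ⊕ 9A = D8.
P[2]: S = E(K, 9A) = 76; 84 ⊕ 76 = F2.
P[3]: S = E(K, 76) = B8; B5 ⊕ B8 = 0D.
P[4]: S = E(K, B8) = 54; E1 ⊕ 54 = B5.

P[1] = D8, P[2] = F2, P[3] = 0D, P[4] = B5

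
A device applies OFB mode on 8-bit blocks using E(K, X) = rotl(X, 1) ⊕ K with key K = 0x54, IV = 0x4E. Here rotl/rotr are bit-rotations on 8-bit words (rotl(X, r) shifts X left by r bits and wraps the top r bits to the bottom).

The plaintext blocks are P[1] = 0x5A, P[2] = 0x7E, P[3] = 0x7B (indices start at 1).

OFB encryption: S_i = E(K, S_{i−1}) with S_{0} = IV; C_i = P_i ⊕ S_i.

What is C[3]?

C[1]: S = E(K, 0x4E) = 0xC8; 0x5A ⊕ 0xC8 = 0x92.
C[2]: S = E(K, 0xC8) = 0xC5; 0x7E ⊕ 0xC5 = 0xBB.
C[3]: S = E(K, 0xC5) = 0xDF; 0x7B ⊕ 0xDF = 0xA4.

C[3] = 0xA4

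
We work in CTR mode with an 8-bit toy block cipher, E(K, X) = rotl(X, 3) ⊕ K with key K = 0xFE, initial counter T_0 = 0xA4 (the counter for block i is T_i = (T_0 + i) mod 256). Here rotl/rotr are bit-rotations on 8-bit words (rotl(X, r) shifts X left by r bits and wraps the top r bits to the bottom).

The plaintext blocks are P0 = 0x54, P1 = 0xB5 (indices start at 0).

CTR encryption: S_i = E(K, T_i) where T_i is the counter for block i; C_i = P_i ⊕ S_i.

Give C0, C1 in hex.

C0 = 0x8F, C1 = 0x66

C0: T = 0xA4, S = E(K, T) = 0xDB; 0x54 ⊕ 0xDB = 0x8F.
C1: T = 0xA5, S = E(K, T) = 0xD3; 0xB5 ⊕ 0xD3 = 0x66.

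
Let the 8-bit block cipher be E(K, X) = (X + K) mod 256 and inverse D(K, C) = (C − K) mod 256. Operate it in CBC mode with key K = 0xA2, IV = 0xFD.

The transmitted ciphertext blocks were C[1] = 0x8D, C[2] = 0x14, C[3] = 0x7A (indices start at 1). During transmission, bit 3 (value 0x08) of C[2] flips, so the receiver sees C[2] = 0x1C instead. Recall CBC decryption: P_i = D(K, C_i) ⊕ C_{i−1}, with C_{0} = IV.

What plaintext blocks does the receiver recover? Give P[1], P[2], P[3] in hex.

Only C[2] changed, to 0x1C. In CBC, a change in C_i garbles P_i and flips the same bit in P_{i+1}. Decrypting the received ciphertext:
P[1]: D(K, 0x8D) = 0xEB; 0xEB ⊕ 0xFD = 0x16.
P[2]: D(K, 0x1C) = 0x7A; 0x7A ⊕ 0x8D = 0xF7.
P[3]: D(K, 0x7A) = 0xD8; 0xD8 ⊕ 0x1C = 0xC4.
Blocks that differ from the original plaintext: P[2], P[3].

P[1] = 0x16, P[2] = 0xF7, P[3] = 0xC4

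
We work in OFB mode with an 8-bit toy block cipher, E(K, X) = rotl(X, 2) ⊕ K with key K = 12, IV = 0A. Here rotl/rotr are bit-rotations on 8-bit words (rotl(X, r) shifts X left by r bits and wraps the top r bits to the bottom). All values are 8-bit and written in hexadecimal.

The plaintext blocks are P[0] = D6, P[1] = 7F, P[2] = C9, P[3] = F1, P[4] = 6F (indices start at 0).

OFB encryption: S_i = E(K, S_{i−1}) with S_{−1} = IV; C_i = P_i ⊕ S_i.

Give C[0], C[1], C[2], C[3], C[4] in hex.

C[0] = EC, C[1] = 85, C[2] = 30, C[3] = 04, C[4] = AA

C[0]: S = E(K, 0A) = 3A; D6 ⊕ 3A = EC.
C[1]: S = E(K, 3A) = FA; 7F ⊕ FA = 85.
C[2]: S = E(K, FA) = F9; C9 ⊕ F9 = 30.
C[3]: S = E(K, F9) = F5; F1 ⊕ F5 = 04.
C[4]: S = E(K, F5) = C5; 6F ⊕ C5 = AA.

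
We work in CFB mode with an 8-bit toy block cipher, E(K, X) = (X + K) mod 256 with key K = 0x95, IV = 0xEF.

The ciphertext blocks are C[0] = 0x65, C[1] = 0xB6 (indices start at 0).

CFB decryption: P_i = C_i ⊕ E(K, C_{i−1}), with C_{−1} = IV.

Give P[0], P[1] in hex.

P[0]: E(K, 0xEF) = 0x84; 0x65 ⊕ 0x84 = 0xE1.
P[1]: E(K, 0x65) = 0xFA; 0xB6 ⊕ 0xFA = 0x4C.

P[0] = 0xE1, P[1] = 0x4C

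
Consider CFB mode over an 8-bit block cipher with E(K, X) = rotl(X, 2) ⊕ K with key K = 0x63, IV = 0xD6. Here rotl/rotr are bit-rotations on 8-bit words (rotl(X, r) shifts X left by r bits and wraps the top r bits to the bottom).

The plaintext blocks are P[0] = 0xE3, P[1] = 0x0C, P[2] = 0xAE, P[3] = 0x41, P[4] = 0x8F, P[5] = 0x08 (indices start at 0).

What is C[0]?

CFB encryption: C_i = P_i ⊕ E(K, C_{i−1}), with C_{−1} = IV.
C[0]: E(K, 0xD6) = 0x38; 0xE3 ⊕ 0x38 = 0xDB.

C[0] = 0xDB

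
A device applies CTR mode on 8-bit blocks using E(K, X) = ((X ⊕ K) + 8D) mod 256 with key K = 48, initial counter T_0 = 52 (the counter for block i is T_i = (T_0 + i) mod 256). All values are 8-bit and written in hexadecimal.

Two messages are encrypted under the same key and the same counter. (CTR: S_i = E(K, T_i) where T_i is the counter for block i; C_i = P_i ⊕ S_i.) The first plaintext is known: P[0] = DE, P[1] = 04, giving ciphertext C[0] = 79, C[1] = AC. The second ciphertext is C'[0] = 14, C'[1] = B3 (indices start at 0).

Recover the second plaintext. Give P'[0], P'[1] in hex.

In CTR with a reused counter, both messages share the same keystream S_i, so C_i ⊕ C'_i = P_i ⊕ P'_i and thus P'_i = P_i ⊕ C_i ⊕ C'_i.
P'[0]: DE ⊕ 79 ⊕ 14 = B3.
P'[1]: 04 ⊕ AC ⊕ B3 = 1B.

P'[0] = B3, P'[1] = 1B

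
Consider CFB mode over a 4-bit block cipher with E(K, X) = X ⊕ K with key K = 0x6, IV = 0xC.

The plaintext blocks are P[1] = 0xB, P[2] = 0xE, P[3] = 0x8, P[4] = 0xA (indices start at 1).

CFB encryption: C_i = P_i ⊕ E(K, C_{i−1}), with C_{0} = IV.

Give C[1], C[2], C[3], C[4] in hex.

C[1]: E(K, 0xC) = 0xA; 0xB ⊕ 0xA = 0x1.
C[2]: E(K, 0x1) = 0x7; 0xE ⊕ 0x7 = 0x9.
C[3]: E(K, 0x9) = 0xF; 0x8 ⊕ 0xF = 0x7.
C[4]: E(K, 0x7) = 0x1; 0xA ⊕ 0x1 = 0xB.

C[1] = 0x1, C[2] = 0x9, C[3] = 0x7, C[4] = 0xB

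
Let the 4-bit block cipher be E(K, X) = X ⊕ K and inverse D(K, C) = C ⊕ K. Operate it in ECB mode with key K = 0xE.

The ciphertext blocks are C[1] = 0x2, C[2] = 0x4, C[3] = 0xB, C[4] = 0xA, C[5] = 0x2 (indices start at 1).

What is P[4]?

ECB decryption: P_i = D(K, C_i).
P[4]: D(K, 0xA) = 0x4.

P[4] = 0x4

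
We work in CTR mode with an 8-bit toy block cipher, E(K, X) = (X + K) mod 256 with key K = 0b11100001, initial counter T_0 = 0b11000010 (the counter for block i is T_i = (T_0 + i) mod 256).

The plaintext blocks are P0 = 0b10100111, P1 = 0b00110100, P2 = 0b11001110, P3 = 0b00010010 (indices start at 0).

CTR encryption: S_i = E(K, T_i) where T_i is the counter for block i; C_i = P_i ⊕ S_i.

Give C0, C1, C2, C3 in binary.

C0 = 0b00000100, C1 = 0b10010000, C2 = 0b01101011, C3 = 0b10110100

C0: T = 0b11000010, S = E(K, T) = 0b10100011; 0b10100111 ⊕ 0b10100011 = 0b00000100.
C1: T = 0b11000011, S = E(K, T) = 0b10100100; 0b00110100 ⊕ 0b10100100 = 0b10010000.
C2: T = 0b11000100, S = E(K, T) = 0b10100101; 0b11001110 ⊕ 0b10100101 = 0b01101011.
C3: T = 0b11000101, S = E(K, T) = 0b10100110; 0b00010010 ⊕ 0b10100110 = 0b10110100.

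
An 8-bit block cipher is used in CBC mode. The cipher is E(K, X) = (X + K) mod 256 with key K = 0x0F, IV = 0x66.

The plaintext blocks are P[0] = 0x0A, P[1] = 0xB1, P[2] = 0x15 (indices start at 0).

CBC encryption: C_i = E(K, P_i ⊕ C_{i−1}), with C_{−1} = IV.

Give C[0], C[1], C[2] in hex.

C[0]: P[0] ⊕ 0x66 = 0x6C; E(K, 0x6C) = 0x7B.
C[1]: P[1] ⊕ 0x7B = 0xCA; E(K, 0xCA) = 0xD9.
C[2]: P[2] ⊕ 0xD9 = 0xCC; E(K, 0xCC) = 0xDB.

C[0] = 0x7B, C[1] = 0xD9, C[2] = 0xDB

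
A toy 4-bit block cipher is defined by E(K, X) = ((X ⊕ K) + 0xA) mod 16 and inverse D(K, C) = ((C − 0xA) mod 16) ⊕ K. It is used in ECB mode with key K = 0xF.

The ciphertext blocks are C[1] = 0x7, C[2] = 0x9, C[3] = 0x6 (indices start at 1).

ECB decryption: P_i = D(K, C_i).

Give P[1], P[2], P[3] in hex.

P[1]: D(K, 0x7) = 0x2.
P[2]: D(K, 0x9) = 0x0.
P[3]: D(K, 0x6) = 0x3.

P[1] = 0x2, P[2] = 0x0, P[3] = 0x3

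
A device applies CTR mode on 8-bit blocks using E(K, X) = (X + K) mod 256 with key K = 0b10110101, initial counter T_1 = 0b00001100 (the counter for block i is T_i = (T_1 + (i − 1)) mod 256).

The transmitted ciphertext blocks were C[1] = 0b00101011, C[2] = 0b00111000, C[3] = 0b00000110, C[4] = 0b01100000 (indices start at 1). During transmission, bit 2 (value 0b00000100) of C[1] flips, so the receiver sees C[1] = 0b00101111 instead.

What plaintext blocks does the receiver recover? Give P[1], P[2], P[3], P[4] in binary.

P[1] = 0b11101110, P[2] = 0b11111010, P[3] = 0b11000101, P[4] = 0b10100100

CTR decryption: S_i = E(K, T_i) where T_i is the counter for block i; P_i = C_i ⊕ S_i.
Only C[1] changed, to 0b00101111. In CTR, a change in C_i flips the same bit in P_i only; the keystream is unaffected. Decrypting the received ciphertext:
P[1]: T = 0b00001100, S = E(K, T) = 0b11000001; 0b00101111 ⊕ 0b11000001 = 0b11101110.
P[2]: T = 0b00001101, S = E(K, T) = 0b11000010; 0b00111000 ⊕ 0b11000010 = 0b11111010.
P[3]: T = 0b00001110, S = E(K, T) = 0b11000011; 0b00000110 ⊕ 0b11000011 = 0b11000101.
P[4]: T = 0b00001111, S = E(K, T) = 0b11000100; 0b01100000 ⊕ 0b11000100 = 0b10100100.
Blocks that differ from the original plaintext: P[1].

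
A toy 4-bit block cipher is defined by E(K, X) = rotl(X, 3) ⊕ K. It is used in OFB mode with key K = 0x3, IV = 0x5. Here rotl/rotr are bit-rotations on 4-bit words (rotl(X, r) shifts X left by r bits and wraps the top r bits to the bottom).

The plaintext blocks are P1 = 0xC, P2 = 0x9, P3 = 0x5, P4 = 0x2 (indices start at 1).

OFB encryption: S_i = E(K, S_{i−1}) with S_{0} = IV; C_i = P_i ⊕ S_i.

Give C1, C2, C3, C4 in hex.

C1 = 0x5, C2 = 0x6, C3 = 0x9, C4 = 0x7

C1: S = E(K, 0x5) = 0x9; 0xC ⊕ 0x9 = 0x5.
C2: S = E(K, 0x9) = 0xF; 0x9 ⊕ 0xF = 0x6.
C3: S = E(K, 0xF) = 0xC; 0x5 ⊕ 0xC = 0x9.
C4: S = E(K, 0xC) = 0x5; 0x2 ⊕ 0x5 = 0x7.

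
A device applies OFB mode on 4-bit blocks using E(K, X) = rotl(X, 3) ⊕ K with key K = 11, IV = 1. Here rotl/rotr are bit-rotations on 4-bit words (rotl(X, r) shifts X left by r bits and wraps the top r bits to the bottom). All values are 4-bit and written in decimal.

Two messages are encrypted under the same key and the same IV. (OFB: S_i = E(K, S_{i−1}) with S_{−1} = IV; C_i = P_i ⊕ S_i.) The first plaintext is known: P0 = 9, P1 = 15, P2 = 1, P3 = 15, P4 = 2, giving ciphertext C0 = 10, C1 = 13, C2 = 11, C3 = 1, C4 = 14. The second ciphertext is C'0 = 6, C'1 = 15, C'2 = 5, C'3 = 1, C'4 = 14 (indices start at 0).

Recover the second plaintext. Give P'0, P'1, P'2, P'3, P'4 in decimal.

In OFB with a reused IV, both messages share the same keystream S_i, so C_i ⊕ C'_i = P_i ⊕ P'_i and thus P'_i = P_i ⊕ C_i ⊕ C'_i.
P'0: 9 ⊕ 10 ⊕ 6 = 5.
P'1: 15 ⊕ 13 ⊕ 15 = 13.
P'2: 1 ⊕ 11 ⊕ 5 = 15.
P'3: 15 ⊕ 1 ⊕ 1 = 15.
P'4: 2 ⊕ 14 ⊕ 14 = 2.

P'0 = 5, P'1 = 13, P'2 = 15, P'3 = 15, P'4 = 2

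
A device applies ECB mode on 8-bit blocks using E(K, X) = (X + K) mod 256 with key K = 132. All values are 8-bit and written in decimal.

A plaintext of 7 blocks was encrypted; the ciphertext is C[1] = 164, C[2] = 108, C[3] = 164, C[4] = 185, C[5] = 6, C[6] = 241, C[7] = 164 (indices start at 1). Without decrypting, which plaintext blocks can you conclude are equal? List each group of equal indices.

P[1] = P[3] = P[7]

ECB encrypts each block independently with the same key, so equal ciphertext blocks imply equal plaintext blocks.
C[1] = C[3] = C[7] = 164, so P[1] = P[3] = P[7].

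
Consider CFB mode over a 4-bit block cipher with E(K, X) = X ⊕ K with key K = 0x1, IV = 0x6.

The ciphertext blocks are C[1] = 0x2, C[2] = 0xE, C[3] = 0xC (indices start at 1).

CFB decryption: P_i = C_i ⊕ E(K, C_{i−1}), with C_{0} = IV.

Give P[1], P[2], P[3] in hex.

P[1]: E(K, 0x6) = 0x7; 0x2 ⊕ 0x7 = 0x5.
P[2]: E(K, 0x2) = 0x3; 0xE ⊕ 0x3 = 0xD.
P[3]: E(K, 0xE) = 0xF; 0xC ⊕ 0xF = 0x3.

P[1] = 0x5, P[2] = 0xD, P[3] = 0x3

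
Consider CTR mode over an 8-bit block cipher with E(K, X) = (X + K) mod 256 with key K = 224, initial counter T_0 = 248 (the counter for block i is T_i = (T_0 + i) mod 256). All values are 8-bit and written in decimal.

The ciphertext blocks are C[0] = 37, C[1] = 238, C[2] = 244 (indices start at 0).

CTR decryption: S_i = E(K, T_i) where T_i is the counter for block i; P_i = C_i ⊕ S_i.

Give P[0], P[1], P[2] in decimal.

P[0]: T = 248, S = E(K, T) = 216; 37 ⊕ 216 = 253.
P[1]: T = 249, S = E(K, T) = 217; 238 ⊕ 217 = 55.
P[2]: T = 250, S = E(K, T) = 218; 244 ⊕ 218 = 46.

P[0] = 253, P[1] = 55, P[2] = 46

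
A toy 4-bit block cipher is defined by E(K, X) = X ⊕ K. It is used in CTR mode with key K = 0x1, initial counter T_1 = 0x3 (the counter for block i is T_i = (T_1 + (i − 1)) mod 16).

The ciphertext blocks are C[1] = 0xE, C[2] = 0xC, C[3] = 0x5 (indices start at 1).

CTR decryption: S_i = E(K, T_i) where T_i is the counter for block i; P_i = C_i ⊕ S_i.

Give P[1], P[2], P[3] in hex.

P[1]: T = 0x3, S = E(K, T) = 0x2; 0xE ⊕ 0x2 = 0xC.
P[2]: T = 0x4, S = E(K, T) = 0x5; 0xC ⊕ 0x5 = 0x9.
P[3]: T = 0x5, S = E(K, T) = 0x4; 0x5 ⊕ 0x4 = 0x1.

P[1] = 0xC, P[2] = 0x9, P[3] = 0x1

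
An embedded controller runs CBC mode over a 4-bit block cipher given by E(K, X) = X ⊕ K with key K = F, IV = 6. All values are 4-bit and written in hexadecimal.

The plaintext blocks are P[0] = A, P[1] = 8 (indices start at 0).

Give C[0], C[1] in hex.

CBC encryption: C_i = E(K, P_i ⊕ C_{i−1}), with C_{−1} = IV.
C[0]: P[0] ⊕ 6 = C; E(K, C) = 3.
C[1]: P[1] ⊕ 3 = B; E(K, B) = 4.

C[0] = 3, C[1] = 4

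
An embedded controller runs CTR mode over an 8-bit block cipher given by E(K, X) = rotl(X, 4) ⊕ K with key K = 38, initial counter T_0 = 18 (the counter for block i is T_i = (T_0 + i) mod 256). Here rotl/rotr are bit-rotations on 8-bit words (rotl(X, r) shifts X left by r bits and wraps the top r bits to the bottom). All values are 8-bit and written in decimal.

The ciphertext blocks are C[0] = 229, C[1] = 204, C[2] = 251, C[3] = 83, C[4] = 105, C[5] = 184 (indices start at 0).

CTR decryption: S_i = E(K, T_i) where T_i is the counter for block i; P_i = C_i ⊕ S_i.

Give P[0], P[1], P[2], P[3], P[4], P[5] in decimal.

P[0] = 226, P[1] = 219, P[2] = 156, P[3] = 36, P[4] = 46, P[5] = 239

P[0]: T = 18, S = E(K, T) = 7; 229 ⊕ 7 = 226.
P[1]: T = 19, S = E(K, T) = 23; 204 ⊕ 23 = 219.
P[2]: T = 20, S = E(K, T) = 103; 251 ⊕ 103 = 156.
P[3]: T = 21, S = E(K, T) = 119; 83 ⊕ 119 = 36.
P[4]: T = 22, S = E(K, T) = 71; 105 ⊕ 71 = 46.
P[5]: T = 23, S = E(K, T) = 87; 184 ⊕ 87 = 239.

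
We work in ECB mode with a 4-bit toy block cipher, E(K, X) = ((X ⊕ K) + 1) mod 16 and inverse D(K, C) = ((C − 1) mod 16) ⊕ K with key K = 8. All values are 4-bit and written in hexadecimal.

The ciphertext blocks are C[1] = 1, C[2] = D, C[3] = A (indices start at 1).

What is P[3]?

P[3] = 1

ECB decryption: P_i = D(K, C_i).
P[3]: D(K, A) = 1.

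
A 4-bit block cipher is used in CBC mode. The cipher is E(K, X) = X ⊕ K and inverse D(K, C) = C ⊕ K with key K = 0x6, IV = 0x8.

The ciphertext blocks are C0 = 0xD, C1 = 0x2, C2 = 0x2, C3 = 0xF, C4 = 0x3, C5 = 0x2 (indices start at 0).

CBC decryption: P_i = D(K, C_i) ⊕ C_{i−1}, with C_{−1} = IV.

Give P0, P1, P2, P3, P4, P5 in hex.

P0 = 0x3, P1 = 0x9, P2 = 0x6, P3 = 0xB, P4 = 0xA, P5 = 0x7

P0: D(K, 0xD) = 0xB; 0xB ⊕ 0x8 = 0x3.
P1: D(K, 0x2) = 0x4; 0x4 ⊕ 0xD = 0x9.
P2: D(K, 0x2) = 0x4; 0x4 ⊕ 0x2 = 0x6.
P3: D(K, 0xF) = 0x9; 0x9 ⊕ 0x2 = 0xB.
P4: D(K, 0x3) = 0x5; 0x5 ⊕ 0xF = 0xA.
P5: D(K, 0x2) = 0x4; 0x4 ⊕ 0x3 = 0x7.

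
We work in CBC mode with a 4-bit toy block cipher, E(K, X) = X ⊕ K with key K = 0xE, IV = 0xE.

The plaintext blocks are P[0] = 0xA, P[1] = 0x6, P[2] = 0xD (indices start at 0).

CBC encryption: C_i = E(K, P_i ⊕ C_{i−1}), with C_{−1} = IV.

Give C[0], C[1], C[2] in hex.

C[0]: P[0] ⊕ 0xE = 0x4; E(K, 0x4) = 0xA.
C[1]: P[1] ⊕ 0xA = 0xC; E(K, 0xC) = 0x2.
C[2]: P[2] ⊕ 0x2 = 0xF; E(K, 0xF) = 0x1.

C[0] = 0xA, C[1] = 0x2, C[2] = 0x1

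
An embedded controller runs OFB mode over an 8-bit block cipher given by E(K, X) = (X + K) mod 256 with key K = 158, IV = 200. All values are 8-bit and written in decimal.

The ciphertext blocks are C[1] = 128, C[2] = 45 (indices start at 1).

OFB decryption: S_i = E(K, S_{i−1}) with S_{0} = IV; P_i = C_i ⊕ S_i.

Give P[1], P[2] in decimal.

P[1] = 230, P[2] = 41

P[1]: S = E(K, 200) = 102; 128 ⊕ 102 = 230.
P[2]: S = E(K, 102) = 4; 45 ⊕ 4 = 41.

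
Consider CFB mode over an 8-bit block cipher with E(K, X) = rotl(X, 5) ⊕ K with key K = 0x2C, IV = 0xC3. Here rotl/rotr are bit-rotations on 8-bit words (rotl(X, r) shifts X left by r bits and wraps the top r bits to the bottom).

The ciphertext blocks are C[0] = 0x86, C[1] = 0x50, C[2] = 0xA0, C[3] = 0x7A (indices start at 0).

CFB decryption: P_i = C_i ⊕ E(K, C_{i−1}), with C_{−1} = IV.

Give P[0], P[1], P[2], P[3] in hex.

P[0]: E(K, 0xC3) = 0x54; 0x86 ⊕ 0x54 = 0xD2.
P[1]: E(K, 0x86) = 0xFC; 0x50 ⊕ 0xFC = 0xAC.
P[2]: E(K, 0x50) = 0x26; 0xA0 ⊕ 0x26 = 0x86.
P[3]: E(K, 0xA0) = 0x38; 0x7A ⊕ 0x38 = 0x42.

P[0] = 0xD2, P[1] = 0xAC, P[2] = 0x86, P[3] = 0x42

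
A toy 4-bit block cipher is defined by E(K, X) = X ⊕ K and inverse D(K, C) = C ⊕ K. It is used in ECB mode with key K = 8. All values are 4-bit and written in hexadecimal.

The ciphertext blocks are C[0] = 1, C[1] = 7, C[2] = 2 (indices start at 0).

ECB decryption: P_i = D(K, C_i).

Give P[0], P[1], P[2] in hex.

P[0] = 9, P[1] = F, P[2] = A

P[0]: D(K, 1) = 9.
P[1]: D(K, 7) = F.
P[2]: D(K, 2) = A.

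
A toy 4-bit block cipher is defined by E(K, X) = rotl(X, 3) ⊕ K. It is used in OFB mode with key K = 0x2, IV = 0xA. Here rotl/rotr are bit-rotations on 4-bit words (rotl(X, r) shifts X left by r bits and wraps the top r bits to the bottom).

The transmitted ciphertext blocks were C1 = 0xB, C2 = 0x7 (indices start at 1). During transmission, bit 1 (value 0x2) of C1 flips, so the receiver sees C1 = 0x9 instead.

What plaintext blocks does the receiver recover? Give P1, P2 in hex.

P1 = 0xE, P2 = 0xE

OFB decryption: S_i = E(K, S_{i−1}) with S_{0} = IV; P_i = C_i ⊕ S_i.
Only C1 changed, to 0x9. In OFB, a change in C_i flips the same bit in P_i only; the keystream is unaffected. Decrypting the received ciphertext:
P1: S = E(K, 0xA) = 0x7; 0x9 ⊕ 0x7 = 0xE.
P2: S = E(K, 0x7) = 0x9; 0x7 ⊕ 0x9 = 0xE.
Blocks that differ from the original plaintext: P1.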